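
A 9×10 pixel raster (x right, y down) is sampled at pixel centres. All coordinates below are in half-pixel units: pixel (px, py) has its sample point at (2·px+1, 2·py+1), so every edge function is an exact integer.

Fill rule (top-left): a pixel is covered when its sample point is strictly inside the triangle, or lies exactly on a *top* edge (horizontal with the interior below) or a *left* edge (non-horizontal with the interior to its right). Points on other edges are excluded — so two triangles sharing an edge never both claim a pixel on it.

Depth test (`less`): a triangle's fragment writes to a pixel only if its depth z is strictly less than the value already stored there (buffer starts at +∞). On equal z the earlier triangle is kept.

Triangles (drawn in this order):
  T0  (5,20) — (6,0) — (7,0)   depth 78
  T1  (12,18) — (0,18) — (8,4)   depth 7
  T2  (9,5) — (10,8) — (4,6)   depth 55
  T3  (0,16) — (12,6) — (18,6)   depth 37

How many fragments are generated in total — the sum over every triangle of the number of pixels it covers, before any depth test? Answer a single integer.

T0:
  2·area = 20
  edge (5, 20)→(6, 0): d=(1,-20) top-left  bias=+0
  edge (6, 0)→(7, 0): d=(1,0) top-left  bias=+0
  edge (7, 0)→(5, 20): d=(-2,20) right/bottom  bias=-1
  covered (0 px):
    . . . . . . . . .
    . . . . . . . . .
    . . . . . . . . .
    . . . . . . . . .
    . . . . . . . . .
    . . . . . . . . .
    . . . . . . . . .
    . . . . . . . . .
    . . . . . . . . .
    . . . . . . . . .
T1:
  2·area = 168
  edge (12, 18)→(0, 18): d=(-12,0) right/bottom  bias=-1
  edge (0, 18)→(8, 4): d=(8,-14) top-left  bias=+0
  edge (8, 4)→(12, 18): d=(4,14) right/bottom  bias=-1
    (3,3)@(7, 7): e=[132,10,26] → X
    (4,3)@(9, 7): e=[132,38,-2] → .
    (3,4)@(7, 9): e=[108,26,34] → X
    (4,4)@(9, 9): e=[108,54,6] → X
    (5,4)@(11, 9): e=[108,82,-22] → .
    (2,5)@(5, 11): e=[84,14,70] → X
    (5,5)@(11, 11): e=[84,98,-14] → .
    (1,6)@(3, 13): e=[60,2,106] → X
    (5,6)@(11, 13): e=[60,114,-6] → .
    (1,7)@(3, 15): e=[36,18,114] → X
    (5,7)@(11, 15): e=[36,130,2] → X
    (6,7)@(13, 15): e=[36,158,-26] → .
  covered (21 px):
    . . . . . . . . .
    . . . . . . . . .
    . . . . . . . . .
    . . . X . . . . .
    . . . X X . . . .
    . . X X X . . . .
    . X X X X . . . .
    . X X X X X . . .
    X X X X X X . . .
    . . . . . . . . .
T2:
  2·area = 16
  edge (9, 5)→(10, 8): d=(1,3) right/bottom  bias=-1
  edge (10, 8)→(4, 6): d=(-6,-2) top-left  bias=+0
  edge (4, 6)→(9, 5): d=(5,-1) top-left  bias=+0
    (0,2)@(1, 5): e=[24,0,-8] → .  [on edge]
    (4,2)@(9, 5): e=[0,16,0] → .  [on edge]
    (3,3)@(7, 7): e=[8,0,8] → X  [on edge]
    (4,3)@(9, 7): e=[2,4,10] → X
    (5,3)@(11, 7): e=[-4,8,12] → .
    (3,4)@(7, 9): e=[10,-12,18] → .
    (4,4)@(9, 9): e=[4,-8,20] → .
    (6,4)@(13, 9): e=[-8,0,24] → .  [on edge]
    (5,5)@(11, 11): e=[0,-16,32] → .  [on edge]
    (6,8)@(13, 17): e=[0,-48,64] → .  [on edge]
  covered (2 px):
    . . . . . . . . .
    . . . . . . . . .
    . . . . . . . . .
    . . . X X . . . .
    . . . . . . . . .
    . . . . . . . . .
    . . . . . . . . .
    . . . . . . . . .
    . . . . . . . . .
    . . . . . . . . .
T3:
  2·area = 60
  edge (0, 16)→(12, 6): d=(12,-10) top-left  bias=+0
  edge (12, 6)→(18, 6): d=(6,0) top-left  bias=+0
  edge (18, 6)→(0, 16): d=(-18,10) right/bottom  bias=-1
    (5,3)@(11, 7): e=[2,6,52] → X
    (6,3)@(13, 7): e=[22,6,32] → X
    (7,3)@(15, 7): e=[42,6,12] → X
    (8,3)@(17, 7): e=[62,6,-8] → .
    (4,4)@(9, 9): e=[6,18,36] → X
    (6,4)@(13, 9): e=[46,18,-4] → .
    (7,4)@(15, 9): e=[66,18,-24] → .
    (3,5)@(7, 11): e=[10,30,20] → X
    (4,5)@(9, 11): e=[30,30,0] → .  [on edge]
    (5,5)@(11, 11): e=[50,30,-20] → .
    (2,6)@(5, 13): e=[14,42,4] → X
    (3,6)@(7, 13): e=[34,42,-16] → .
  covered (7 px):
    . . . . . . . . .
    . . . . . . . . .
    . . . . . . . . .
    . . . . . X X X .
    . . . . X X . . .
    . . . X . . . . .
    . . X . . . . . .
    . . . . . . . . .
    . . . . . . . . .
    . . . . . . . . .

Final: 30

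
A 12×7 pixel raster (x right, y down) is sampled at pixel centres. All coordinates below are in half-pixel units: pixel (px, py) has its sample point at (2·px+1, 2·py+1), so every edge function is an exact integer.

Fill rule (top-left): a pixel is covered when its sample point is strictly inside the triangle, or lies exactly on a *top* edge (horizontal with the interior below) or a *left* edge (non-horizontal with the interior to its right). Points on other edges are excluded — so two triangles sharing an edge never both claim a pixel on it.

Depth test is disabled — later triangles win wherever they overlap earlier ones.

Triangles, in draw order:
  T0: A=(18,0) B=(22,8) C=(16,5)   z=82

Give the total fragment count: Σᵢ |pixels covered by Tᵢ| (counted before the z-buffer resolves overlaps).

T0:
  2·area = 36
  edge (18, 0)→(22, 8): d=(4,8) right/bottom  bias=-1
  edge (22, 8)→(16, 5): d=(-6,-3) top-left  bias=+0
  edge (16, 5)→(18, 0): d=(2,-5) top-left  bias=+0
    (8,1)@(17, 3): e=[20,15,1] → X
    (9,1)@(19, 3): e=[4,21,11] → X
    (10,1)@(21, 3): e=[-12,27,21] → .
    (8,2)@(17, 5): e=[28,3,5] → X
    (10,2)@(21, 5): e=[-4,15,25] → .
    (8,3)@(17, 7): e=[36,-9,9] → .
    (9,3)@(19, 7): e=[20,-3,19] → .
    (10,3)@(21, 7): e=[4,3,29] → X
    (11,3)@(23, 7): e=[-12,9,39] → .
    (10,4)@(21, 9): e=[12,-9,33] → .
  covered (5 px):
    . . . . . . . . . . . .
    . . . . . . . . X X . .
    . . . . . . . . X X . .
    . . . . . . . . . . X .
    . . . . . . . . . . . .
    . . . . . . . . . . . .
    . . . . . . . . . . . .

Final: 5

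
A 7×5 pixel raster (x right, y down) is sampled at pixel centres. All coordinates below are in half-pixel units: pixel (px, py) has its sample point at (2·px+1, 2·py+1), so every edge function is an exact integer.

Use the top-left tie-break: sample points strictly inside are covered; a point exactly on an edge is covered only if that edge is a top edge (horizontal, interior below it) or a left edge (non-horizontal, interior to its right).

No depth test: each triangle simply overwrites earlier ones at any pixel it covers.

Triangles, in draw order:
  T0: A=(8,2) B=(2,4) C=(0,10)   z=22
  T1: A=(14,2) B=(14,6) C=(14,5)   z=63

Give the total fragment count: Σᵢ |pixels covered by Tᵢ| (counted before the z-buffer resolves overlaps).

T0:
  2·area = 32  (B↔C swapped to make it positive)
  edge (8, 2)→(0, 10): d=(-8,8) right/bottom  bias=-1
  edge (0, 10)→(2, 4): d=(2,-6) top-left  bias=+0
  edge (2, 4)→(8, 2): d=(6,-2) top-left  bias=+0
    (1,0)@(3, 1): e=[48,0,-16] → ·  [on edge]
    (4,0)@(9, 1): e=[0,36,-4] → ·  [on edge]
    (5,0)@(11, 1): e=[-16,48,0] → ·  [on edge]
    (2,1)@(5, 3): e=[16,16,0] → #  [on edge]
    (3,1)@(7, 3): e=[0,28,4] → ·  [on edge]
    (1,2)@(3, 5): e=[16,8,8] → #
    (2,2)@(5, 5): e=[0,20,12] → ·  [on edge]
    (0,3)@(1, 7): e=[16,0,16] → #  [on edge]
    (1,3)@(3, 7): e=[0,12,20] → ·  [on edge]
    (0,4)@(1, 9): e=[0,4,28] → ·  [on edge]
  covered (3 px):
    · · · · · · ·
    · · # · · · ·
    · # · · · · ·
    # · · · · · ·
    · · · · · · ·
T1:
  degenerate (2·area = 0) — covers nothing

Result: 3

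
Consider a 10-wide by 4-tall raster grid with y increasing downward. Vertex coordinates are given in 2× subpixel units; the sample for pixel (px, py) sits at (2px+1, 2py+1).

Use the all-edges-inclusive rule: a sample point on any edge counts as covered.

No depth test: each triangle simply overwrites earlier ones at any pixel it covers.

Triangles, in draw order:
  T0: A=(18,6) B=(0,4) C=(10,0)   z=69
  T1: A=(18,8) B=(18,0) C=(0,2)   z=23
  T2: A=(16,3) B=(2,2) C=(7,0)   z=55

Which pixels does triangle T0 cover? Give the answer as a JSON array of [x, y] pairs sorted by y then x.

T0:
  2·area = 92
  edge (18, 6)→(0, 4): d=(-18,-2) inclusive
  edge (0, 4)→(10, 0): d=(10,-4) inclusive
  edge (10, 0)→(18, 6): d=(8,6) inclusive
    (4,0)@(9, 1): e=[72,6,14] → X
    (5,0)@(11, 1): e=[76,14,2] → X
    (6,0)@(13, 1): e=[80,22,-10] → .
    (1,1)@(3, 3): e=[24,2,66] → X
    (2,1)@(5, 3): e=[28,10,54] → X
    (3,1)@(7, 3): e=[32,18,42] → X
    (6,1)@(13, 3): e=[44,42,6] → X
    (7,1)@(15, 3): e=[48,50,-6] → .
    (1,2)@(3, 5): e=[-12,22,82] → .
    (2,2)@(5, 5): e=[-8,30,70] → .
    (3,2)@(7, 5): e=[-4,38,58] → .
    (4,2)@(9, 5): e=[0,46,46] → X  [on edge]
  covered (12 px):
    . . . . X X . . . .
    . X X X X X X . . .
    . . . . X X X X . .
    . . . . . . . . . .
T1:
  2·area = 144  (B↔C swapped to make it positive)
  edge (18, 8)→(0, 2): d=(-18,-6) inclusive
  edge (0, 2)→(18, 0): d=(18,-2) inclusive
  edge (18, 0)→(18, 8): d=(0,8) inclusive
    (4,0)@(9, 1): e=[72,0,72] → X  [on edge]
    (5,0)@(11, 1): e=[84,4,56] → X
    (6,0)@(13, 1): e=[96,8,40] → X
    (7,0)@(15, 1): e=[108,12,24] → X
    (8,0)@(17, 1): e=[120,16,8] → X
    (9,0)@(19, 1): e=[132,20,-8] → .
    (1,1)@(3, 3): e=[0,24,120] → X  [on edge]
    (2,1)@(5, 3): e=[12,28,104] → X
    (3,1)@(7, 3): e=[24,32,88] → X
    (9,1)@(19, 3): e=[96,56,-8] → .
    (1,2)@(3, 5): e=[-36,60,120] → .
    (2,2)@(5, 5): e=[-24,64,104] → .
    (4,2)@(9, 5): e=[0,72,72] → X  [on edge]
    (7,3)@(15, 7): e=[0,120,24] → X  [on edge]
  covered (20 px):
    . . . . X X X X X .
    . X X X X X X X X .
    . . . . X X X X X .
    . . . . . . . X X .
T2:
  2·area = 33
  edge (16, 3)→(2, 2): d=(-14,-1) inclusive
  edge (2, 2)→(7, 0): d=(5,-2) inclusive
  edge (7, 0)→(16, 3): d=(9,3) inclusive
    (2,0)@(5, 1): e=[17,1,15] → X
    (3,0)@(7, 1): e=[19,5,9] → X
    (4,0)@(9, 1): e=[21,9,3] → X
    (5,0)@(11, 1): e=[23,13,-3] → .
    (2,1)@(5, 3): e=[-11,11,33] → .
    (3,1)@(7, 3): e=[-9,15,27] → .
    (4,1)@(9, 3): e=[-7,19,21] → .
  covered (3 px):
    . . X X X . . . . .
    . . . . . . . . . .
    . . . . . . . . . .
    . . . . . . . . . .

Answer: [[4,0],[5,0],[1,1],[2,1],[3,1],[4,1],[5,1],[6,1],[4,2],[5,2],[6,2],[7,2]]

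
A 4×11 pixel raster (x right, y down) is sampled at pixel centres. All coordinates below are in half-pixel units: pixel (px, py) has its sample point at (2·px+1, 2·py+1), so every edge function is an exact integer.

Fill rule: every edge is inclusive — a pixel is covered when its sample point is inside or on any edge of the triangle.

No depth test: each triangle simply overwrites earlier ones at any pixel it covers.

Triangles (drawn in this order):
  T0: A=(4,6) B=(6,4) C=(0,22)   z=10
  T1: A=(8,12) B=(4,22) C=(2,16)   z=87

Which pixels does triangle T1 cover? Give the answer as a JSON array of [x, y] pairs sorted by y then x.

T0:
  2·area = 24
  edge (4, 6)→(6, 4): d=(2,-2) inclusive
  edge (6, 4)→(0, 22): d=(-6,18) inclusive
  edge (0, 22)→(4, 6): d=(4,-16) inclusive
    (3,0)@(7, 1): e=[-4,0,28] → ·  [on edge]
    (3,1)@(7, 3): e=[0,-12,36] → ·  [on edge]
    (2,2)@(5, 5): e=[0,12,12] → █  [on edge]
    (3,2)@(7, 5): e=[4,-24,44] → ·
    (1,3)@(3, 7): e=[0,36,-12] → ·  [on edge]
    (2,3)@(5, 7): e=[4,0,20] → █  [on edge]
    (3,3)@(7, 7): e=[8,-36,52] → ·
    (0,4)@(1, 9): e=[0,60,-36] → ·  [on edge]
    (2,4)@(5, 9): e=[8,-12,28] → ·
    (1,5)@(3, 11): e=[8,12,4] → █
    (2,5)@(5, 11): e=[12,-24,36] → ·
    (1,6)@(3, 13): e=[12,0,12] → █  [on edge]
    (0,9)@(1, 19): e=[20,0,4] → █  [on edge]
  covered (5 px):
    · · · ·
    · · · ·
    · · █ ·
    · · █ ·
    · · · ·
    · █ · ·
    · █ · ·
    · · · ·
    · · · ·
    █ · · ·
    · · · ·
T1:
  2·area = 44
  edge (8, 12)→(4, 22): d=(-4,10) inclusive
  edge (4, 22)→(2, 16): d=(-2,-6) inclusive
  edge (2, 16)→(8, 12): d=(6,-4) inclusive
    (0,6)@(1, 13): e=[66,0,-22] → ·  [on edge]
    (3,6)@(7, 13): e=[6,36,2] → █
    (2,7)@(5, 15): e=[18,20,6] → █
    (3,7)@(7, 15): e=[-2,32,14] → ·
    (1,8)@(3, 17): e=[30,4,10] → █
    (3,8)@(7, 17): e=[-10,28,26] → ·
    (1,9)@(3, 19): e=[22,0,22] → █  [on edge]
    (3,9)@(7, 19): e=[-18,24,38] → ·
    (1,10)@(3, 21): e=[14,-4,34] → ·
    (2,10)@(5, 21): e=[-6,8,42] → ·
  covered (6 px):
    · · · ·
    · · · ·
    · · · ·
    · · · ·
    · · · ·
    · · · ·
    · · · █
    · · █ ·
    · █ █ ·
    · █ █ ·
    · · · ·

Result: [[3,6],[2,7],[1,8],[2,8],[1,9],[2,9]]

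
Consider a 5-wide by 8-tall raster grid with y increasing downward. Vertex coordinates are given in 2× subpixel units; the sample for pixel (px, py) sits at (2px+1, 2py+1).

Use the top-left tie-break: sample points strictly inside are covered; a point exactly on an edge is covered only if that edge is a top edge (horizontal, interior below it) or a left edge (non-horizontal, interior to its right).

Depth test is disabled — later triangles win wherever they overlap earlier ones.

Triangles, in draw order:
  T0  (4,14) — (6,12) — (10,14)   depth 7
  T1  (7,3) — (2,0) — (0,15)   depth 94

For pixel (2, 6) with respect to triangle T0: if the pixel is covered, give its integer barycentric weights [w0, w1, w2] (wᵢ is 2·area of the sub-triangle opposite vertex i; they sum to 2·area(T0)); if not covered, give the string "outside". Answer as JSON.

T0:
  2·area = 12
  edge (4, 14)→(6, 12): d=(2,-2) top-left  bias=+0
  edge (6, 12)→(10, 14): d=(4,2) right/bottom  bias=-1
  edge (10, 14)→(4, 14): d=(-6,0) right/bottom  bias=-1
    (4,4)@(9, 9): e=[0,-18,30] → ·  [on edge]
    (3,5)@(7, 11): e=[0,-6,18] → ·  [on edge]
    (2,6)@(5, 13): e=[0,6,6] → █  [on edge]
    (3,6)@(7, 13): e=[4,2,6] → █
    (4,6)@(9, 13): e=[8,-2,6] → ·
    (1,7)@(3, 15): e=[0,18,-6] → ·  [on edge]
    (2,7)@(5, 15): e=[4,14,-6] → ·
    (3,7)@(7, 15): e=[8,10,-6] → ·
  covered (2 px):
    · · · · ·
    · · · · ·
    · · · · ·
    · · · · ·
    · · · · ·
    · · · · ·
    · · █ █ ·
    · · · · ·
T1:
  2·area = 81  (B↔C swapped to make it positive)
  edge (7, 3)→(0, 15): d=(-7,12) right/bottom  bias=-1
  edge (0, 15)→(2, 0): d=(2,-15) top-left  bias=+0
  edge (2, 0)→(7, 3): d=(5,3) right/bottom  bias=-1
    (1,0)@(3, 1): e=[62,17,2] → █
    (2,0)@(5, 1): e=[38,47,-4] → ·
    (1,1)@(3, 3): e=[48,21,12] → █
    (2,1)@(5, 3): e=[24,51,6] → █
    (3,1)@(7, 3): e=[0,81,0] → ·  [on edge]
    (1,2)@(3, 5): e=[34,25,22] → █
    (3,2)@(7, 5): e=[-14,85,10] → ·
    (1,3)@(3, 7): e=[20,29,32] → █
    (2,3)@(5, 7): e=[-4,59,26] → ·
    (0,4)@(1, 9): e=[30,3,48] → █
    (2,4)@(5, 9): e=[-18,63,36] → ·
    (0,5)@(1, 11): e=[16,7,58] → █
  covered (10 px):
    · █ · · ·
    · █ █ · ·
    · █ █ · ·
    · █ · · ·
    █ █ · · ·
    █ · · · ·
    █ · · · ·
    · · · · ·

Result: [6,6,0]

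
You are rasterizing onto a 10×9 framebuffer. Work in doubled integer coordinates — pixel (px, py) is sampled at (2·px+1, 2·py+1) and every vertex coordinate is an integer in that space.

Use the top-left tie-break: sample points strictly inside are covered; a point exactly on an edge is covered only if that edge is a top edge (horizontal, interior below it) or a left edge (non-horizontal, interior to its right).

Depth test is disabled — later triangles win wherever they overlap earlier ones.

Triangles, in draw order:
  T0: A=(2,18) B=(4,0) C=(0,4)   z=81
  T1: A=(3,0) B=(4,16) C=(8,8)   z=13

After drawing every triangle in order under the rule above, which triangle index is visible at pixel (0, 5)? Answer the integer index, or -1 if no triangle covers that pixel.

T0:
  2·area = 64  (B↔C swapped to make it positive)
  edge (2, 18)→(0, 4): d=(-2,-14) top-left  bias=+0
  edge (0, 4)→(4, 0): d=(4,-4) top-left  bias=+0
  edge (4, 0)→(2, 18): d=(-2,18) right/bottom  bias=-1
    (1,0)@(3, 1): e=[48,0,16] → █  [on edge]
    (2,0)@(5, 1): e=[76,8,-20] → ·
    (0,1)@(1, 3): e=[16,0,48] → █  [on edge]
    (2,1)@(5, 3): e=[72,16,-24] → ·
    (0,2)@(1, 5): e=[12,8,44] → █
    (2,2)@(5, 5): e=[68,24,-28] → ·
    (0,3)@(1, 7): e=[8,16,40] → █
    (2,3)@(5, 7): e=[64,32,-32] → ·
    (0,4)@(1, 9): e=[4,24,36] → █
    (1,4)@(3, 9): e=[32,32,0] → ·  [on edge]
    (0,5)@(1, 11): e=[0,32,32] → █  [on edge]
    (1,5)@(3, 11): e=[28,40,-4] → ·
  covered (9 px):
    · █ · · · · · · · ·
    █ █ · · · · · · · ·
    █ █ · · · · · · · ·
    █ █ · · · · · · · ·
    █ · · · · · · · · ·
    █ · · · · · · · · ·
    · · · · · · · · · ·
    · · · · · · · · · ·
    · · · · · · · · · ·
T1:
  2·area = 72  (B↔C swapped to make it positive)
  edge (3, 0)→(8, 8): d=(5,8) right/bottom  bias=-1
  edge (8, 8)→(4, 16): d=(-4,8) right/bottom  bias=-1
  edge (4, 16)→(3, 0): d=(-1,-16) top-left  bias=+0
    (2,2)@(5, 5): e=[9,36,27] → █
    (3,2)@(7, 5): e=[-7,20,59] → ·
    (2,3)@(5, 7): e=[19,28,25] → █
    (3,3)@(7, 7): e=[3,12,57] → █
    (4,3)@(9, 7): e=[-13,-4,89] → ·
    (2,4)@(5, 9): e=[29,20,23] → █
    (4,4)@(9, 9): e=[-3,-12,87] → ·
    (2,5)@(5, 11): e=[39,12,21] → █
    (3,5)@(7, 11): e=[23,-4,53] → ·
    (2,6)@(5, 13): e=[49,4,19] → █
    (3,6)@(7, 13): e=[33,-12,51] → ·
    (2,7)@(5, 15): e=[59,-4,17] → ·
  covered (7 px):
    · · · · · · · · · ·
    · · · · · · · · · ·
    · · █ · · · · · · ·
    · · █ █ · · · · · ·
    · · █ █ · · · · · ·
    · · █ · · · · · · ·
    · · █ · · · · · · ·
    · · · · · · · · · ·
    · · · · · · · · · ·

Z-buffer (winner per pixel, '.' = empty):
  . 0 . . . . . . . .
  0 0 . . . . . . . .
  0 0 1 . . . . . . .
  0 0 1 1 . . . . . .
  0 . 1 1 . . . . . .
  0 . 1 . . . . . . .
  . . 1 . . . . . . .
  . . . . . . . . . .
  . . . . . . . . . .

Final: 0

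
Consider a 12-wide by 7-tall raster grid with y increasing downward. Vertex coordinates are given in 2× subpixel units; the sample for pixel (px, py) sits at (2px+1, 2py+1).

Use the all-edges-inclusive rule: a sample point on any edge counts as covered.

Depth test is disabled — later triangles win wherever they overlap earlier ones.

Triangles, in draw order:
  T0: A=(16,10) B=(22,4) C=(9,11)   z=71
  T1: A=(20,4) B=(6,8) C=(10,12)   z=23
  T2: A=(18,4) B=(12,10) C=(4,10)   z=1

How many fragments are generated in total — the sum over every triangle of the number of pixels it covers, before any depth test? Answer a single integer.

T0:
  2·area = 36  (B↔C swapped to make it positive)
  edge (16, 10)→(9, 11): d=(-7,1) inclusive
  edge (9, 11)→(22, 4): d=(13,-7) inclusive
  edge (22, 4)→(16, 10): d=(-6,6) inclusive
    (11,1)@(23, 3): e=[42,-6,0] → .  [on edge]
    (10,2)@(21, 5): e=[30,6,0] → X  [on edge]
    (11,2)@(23, 5): e=[28,20,-12] → .
    (8,3)@(17, 7): e=[20,4,12] → X
    (9,3)@(19, 7): e=[18,18,0] → X  [on edge]
    (10,3)@(21, 7): e=[16,32,-12] → .
    (6,4)@(13, 9): e=[10,2,24] → X
    (7,4)@(15, 9): e=[8,16,12] → X
    (8,4)@(17, 9): e=[6,30,0] → X  [on edge]
    (9,4)@(19, 9): e=[4,44,-12] → .
    (11,4)@(23, 9): e=[0,72,-36] → .  [on edge]
    (4,5)@(9, 11): e=[0,0,36] → X  [on edge]
    (7,5)@(15, 11): e=[-6,42,0] → .  [on edge]
    (6,6)@(13, 13): e=[-18,54,0] → .  [on edge]
  covered (7 px):
    . . . . . . . . . . . .
    . . . . . . . . . . . .
    . . . . . . . . . . X .
    . . . . . . . . X X . .
    . . . . . . X X X . . .
    . . . . X . . . . . . .
    . . . . . . . . . . . .
T1:
  2·area = 72  (B↔C swapped to make it positive)
  edge (20, 4)→(10, 12): d=(-10,8) inclusive
  edge (10, 12)→(6, 8): d=(-4,-4) inclusive
  edge (6, 8)→(20, 4): d=(14,-4) inclusive
    (0,1)@(1, 3): e=[162,0,-90] → .  [on edge]
    (1,2)@(3, 5): e=[126,0,-54] → .  [on edge]
    (8,2)@(17, 5): e=[14,56,2] → X
    (9,2)@(19, 5): e=[-2,64,10] → .
    (2,3)@(5, 7): e=[90,0,-18] → .  [on edge]
    (5,3)@(11, 7): e=[42,24,6] → X
    (6,3)@(13, 7): e=[26,32,14] → X
    (7,3)@(15, 7): e=[10,40,22] → X
    (8,3)@(17, 7): e=[-6,48,30] → .
    (3,4)@(7, 9): e=[54,0,18] → X  [on edge]
    (4,4)@(9, 9): e=[38,8,26] → X
    (7,4)@(15, 9): e=[-10,32,50] → .
    (4,5)@(9, 11): e=[18,0,54] → X  [on edge]
    (5,6)@(11, 13): e=[-18,0,90] → .  [on edge]
  covered (10 px):
    . . . . . . . . . . . .
    . . . . . . . . . . . .
    . . . . . . . . X . . .
    . . . . . X X X . . . .
    . . . X X X X . . . . .
    . . . . X X . . . . . .
    . . . . . . . . . . . .
T2:
  2·area = 48
  edge (18, 4)→(12, 10): d=(-6,6) inclusive
  edge (12, 10)→(4, 10): d=(-8,0) inclusive
  edge (4, 10)→(18, 4): d=(14,-6) inclusive
    (10,0)@(21, 1): e=[0,72,-24] → .  [on edge]
    (9,1)@(19, 3): e=[0,56,-8] → .  [on edge]
    (8,2)@(17, 5): e=[0,40,8] → X  [on edge]
    (9,2)@(19, 5): e=[-12,40,20] → .
    (5,3)@(11, 7): e=[24,24,0] → X  [on edge]
    (6,3)@(13, 7): e=[12,24,12] → X
    (7,3)@(15, 7): e=[0,24,24] → X  [on edge]
    (8,3)@(17, 7): e=[-12,24,36] → .
    (3,4)@(7, 9): e=[36,8,4] → X
    (4,4)@(9, 9): e=[24,8,16] → X
    (6,4)@(13, 9): e=[0,8,40] → X  [on edge]
    (7,4)@(15, 9): e=[-12,8,52] → .
    (5,5)@(11, 11): e=[0,-8,56] → .  [on edge]
    (4,6)@(9, 13): e=[0,-24,72] → .  [on edge]
  covered (8 px):
    . . . . . . . . . . . .
    . . . . . . . . . . . .
    . . . . . . . . X . . .
    . . . . . X X X . . . .
    . . . X X X X . . . . .
    . . . . . . . . . . . .
    . . . . . . . . . . . .

Answer: 25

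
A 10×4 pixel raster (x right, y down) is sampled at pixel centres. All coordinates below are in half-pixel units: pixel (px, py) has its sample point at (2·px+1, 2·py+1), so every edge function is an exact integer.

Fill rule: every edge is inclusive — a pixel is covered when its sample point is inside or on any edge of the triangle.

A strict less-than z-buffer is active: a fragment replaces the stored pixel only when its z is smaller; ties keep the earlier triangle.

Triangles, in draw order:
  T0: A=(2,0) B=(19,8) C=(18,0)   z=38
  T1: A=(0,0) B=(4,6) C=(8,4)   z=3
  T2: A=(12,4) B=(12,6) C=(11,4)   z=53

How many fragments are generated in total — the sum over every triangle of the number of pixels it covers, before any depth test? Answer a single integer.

T0:
  2·area = 128  (B↔C swapped to make it positive)
  edge (2, 0)→(18, 0): d=(16,0) inclusive
  edge (18, 0)→(19, 8): d=(1,8) inclusive
  edge (19, 8)→(2, 0): d=(-17,-8) inclusive
    (2,0)@(5, 1): e=[16,105,7] → X
    (3,0)@(7, 1): e=[16,89,23] → X
    (4,0)@(9, 1): e=[16,73,39] → X
    (5,0)@(11, 1): e=[16,57,55] → X
    (6,0)@(13, 1): e=[16,41,71] → X
    (7,0)@(15, 1): e=[16,25,87] → X
    (8,0)@(17, 1): e=[16,9,103] → X
    (9,0)@(19, 1): e=[16,-7,119] → .
    (2,1)@(5, 3): e=[48,107,-27] → .
    (3,1)@(7, 3): e=[48,91,-11] → .
    (4,1)@(9, 3): e=[48,75,5] → X
    (9,1)@(19, 3): e=[48,-5,85] → .
  covered (16 px):
    . . X X X X X X X .
    . . . . X X X X X .
    . . . . . . X X X .
    . . . . . . . . X .
T1:
  2·area = 32  (B↔C swapped to make it positive)
  edge (0, 0)→(8, 4): d=(8,4) inclusive
  edge (8, 4)→(4, 6): d=(-4,2) inclusive
  edge (4, 6)→(0, 0): d=(-4,-6) inclusive
    (0,0)@(1, 1): e=[4,26,2] → X
    (1,0)@(3, 1): e=[-4,22,14] → .
    (0,1)@(1, 3): e=[20,18,-6] → .
    (1,1)@(3, 3): e=[12,14,6] → X
    (2,1)@(5, 3): e=[4,10,18] → X
    (3,1)@(7, 3): e=[-4,6,30] → .
    (1,2)@(3, 5): e=[28,6,-2] → .
    (2,2)@(5, 5): e=[20,2,10] → X
    (3,2)@(7, 5): e=[12,-2,22] → .
    (2,3)@(5, 7): e=[36,-6,2] → .
  covered (4 px):
    X . . . . . . . . .
    . X X . . . . . . .
    . . X . . . . . . .
    . . . . . . . . . .
T2:
  2·area = 2
  edge (12, 4)→(12, 6): d=(0,2) inclusive
  edge (12, 6)→(11, 4): d=(-1,-2) inclusive
  edge (11, 4)→(12, 4): d=(1,0) inclusive
  covered (0 px):
    . . . . . . . . . .
    . . . . . . . . . .
    . . . . . . . . . .
    . . . . . . . . . .

Result: 20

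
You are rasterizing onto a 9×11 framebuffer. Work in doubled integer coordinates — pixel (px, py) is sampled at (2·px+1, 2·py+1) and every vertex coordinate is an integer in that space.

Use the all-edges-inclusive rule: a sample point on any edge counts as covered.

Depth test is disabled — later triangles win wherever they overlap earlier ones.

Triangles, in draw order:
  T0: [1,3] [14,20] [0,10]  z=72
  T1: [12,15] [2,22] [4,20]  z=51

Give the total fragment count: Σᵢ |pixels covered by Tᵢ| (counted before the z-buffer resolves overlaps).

T0:
  2·area = 108
  edge (1, 3)→(14, 20): d=(13,17) inclusive
  edge (14, 20)→(0, 10): d=(-14,-10) inclusive
  edge (0, 10)→(1, 3): d=(1,-7) inclusive
    (0,1)@(1, 3): e=[0,108,0] → █  [on edge]
    (1,1)@(3, 3): e=[-34,128,14] → ·
    (0,2)@(1, 5): e=[26,80,2] → █
    (1,2)@(3, 5): e=[-8,100,16] → ·
    (0,3)@(1, 7): e=[52,52,4] → █
    (1,3)@(3, 7): e=[18,72,18] → █
    (2,3)@(5, 7): e=[-16,92,32] → ·
    (0,4)@(1, 9): e=[78,24,6] → █
    (2,4)@(5, 9): e=[10,64,34] → █
    (3,4)@(7, 9): e=[-24,84,48] → ·
    (0,5)@(1, 11): e=[104,-4,8] → ·
    (1,5)@(3, 11): e=[70,16,22] → █
    (3,7)@(7, 15): e=[54,0,54] → █  [on edge]
  covered (16 px):
    · · · · · · · · ·
    █ · · · · · · · ·
    █ · · · · · · · ·
    █ █ · · · · · · ·
    █ █ █ · · · · · ·
    · █ █ █ · · · · ·
    · · █ █ · · · · ·
    · · · █ █ · · · ·
    · · · · · █ · · ·
    · · · · · · █ · ·
    · · · · · · · · ·
T1:
  2·area = 6
  edge (12, 15)→(2, 22): d=(-10,7) inclusive
  edge (2, 22)→(4, 20): d=(2,-2) inclusive
  edge (4, 20)→(12, 15): d=(8,-5) inclusive
    (8,3)@(17, 7): e=[45,0,-39] → ·  [on edge]
    (7,4)@(15, 9): e=[39,0,-33] → ·  [on edge]
    (6,5)@(13, 11): e=[33,0,-27] → ·  [on edge]
    (5,6)@(11, 13): e=[27,0,-21] → ·  [on edge]
    (4,7)@(9, 15): e=[21,0,-15] → ·  [on edge]
    (3,8)@(7, 17): e=[15,0,-9] → ·  [on edge]
    (4,8)@(9, 17): e=[1,4,1] → █
    (5,8)@(11, 17): e=[-13,8,11] → ·
    (2,9)@(5, 19): e=[9,0,-3] → ·  [on edge]
    (4,9)@(9, 19): e=[-19,8,17] → ·
    (1,10)@(3, 21): e=[3,0,3] → █  [on edge]
    (2,10)@(5, 21): e=[-11,4,13] → ·
  covered (2 px):
    · · · · · · · · ·
    · · · · · · · · ·
    · · · · · · · · ·
    · · · · · · · · ·
    · · · · · · · · ·
    · · · · · · · · ·
    · · · · · · · · ·
    · · · · · · · · ·
    · · · · █ · · · ·
    · · · · · · · · ·
    · █ · · · · · · ·

Result: 18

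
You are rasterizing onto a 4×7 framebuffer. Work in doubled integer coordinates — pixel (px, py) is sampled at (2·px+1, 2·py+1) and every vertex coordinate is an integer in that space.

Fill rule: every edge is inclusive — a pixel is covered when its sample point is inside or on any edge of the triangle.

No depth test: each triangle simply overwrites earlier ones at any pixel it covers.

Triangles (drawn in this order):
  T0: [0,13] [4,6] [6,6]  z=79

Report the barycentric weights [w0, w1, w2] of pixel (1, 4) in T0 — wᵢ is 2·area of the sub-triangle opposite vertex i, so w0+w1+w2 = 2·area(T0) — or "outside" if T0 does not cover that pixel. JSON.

T0:
  2·area = 14
  edge (0, 13)→(4, 6): d=(4,-7) inclusive
  edge (4, 6)→(6, 6): d=(2,0) inclusive
  edge (6, 6)→(0, 13): d=(-6,7) inclusive
    (2,3)@(5, 7): e=[11,2,1] → #
    (3,3)@(7, 7): e=[25,2,-13] → ·
    (1,4)@(3, 9): e=[5,6,3] → #
    (2,4)@(5, 9): e=[19,6,-11] → ·
    (1,5)@(3, 11): e=[13,10,-9] → ·
  covered (2 px):
    · · · ·
    · · · ·
    · · · ·
    · · # ·
    · # · ·
    · · · ·
    · · · ·

Final: [6,3,5]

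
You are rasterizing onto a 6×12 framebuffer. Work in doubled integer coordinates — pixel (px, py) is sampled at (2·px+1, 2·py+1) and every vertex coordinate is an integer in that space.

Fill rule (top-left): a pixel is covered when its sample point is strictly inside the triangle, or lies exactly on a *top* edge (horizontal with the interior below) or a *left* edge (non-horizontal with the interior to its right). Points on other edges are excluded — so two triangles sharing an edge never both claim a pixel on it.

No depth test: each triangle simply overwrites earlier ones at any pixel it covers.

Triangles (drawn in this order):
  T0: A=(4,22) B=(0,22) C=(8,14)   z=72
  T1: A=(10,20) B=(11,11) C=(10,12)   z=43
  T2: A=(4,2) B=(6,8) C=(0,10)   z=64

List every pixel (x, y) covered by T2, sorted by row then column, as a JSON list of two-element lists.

T0:
  2·area = 32
  edge (4, 22)→(0, 22): d=(-4,0) right/bottom  bias=-1
  edge (0, 22)→(8, 14): d=(8,-8) top-left  bias=+0
  edge (8, 14)→(4, 22): d=(-4,8) right/bottom  bias=-1
    (5,5)@(11, 11): e=[44,0,-12] → ·  [on edge]
    (4,6)@(9, 13): e=[36,0,-4] → ·  [on edge]
    (3,7)@(7, 15): e=[28,0,4] → #  [on edge]
    (4,7)@(9, 15): e=[28,16,-12] → ·
    (2,8)@(5, 17): e=[20,0,12] → #  [on edge]
    (3,8)@(7, 17): e=[20,16,-4] → ·
    (1,9)@(3, 19): e=[12,0,20] → #  [on edge]
    (3,9)@(7, 19): e=[12,32,-12] → ·
    (0,10)@(1, 21): e=[4,0,28] → #  [on edge]
    (2,10)@(5, 21): e=[4,32,-4] → ·
    (0,11)@(1, 23): e=[-4,16,20] → ·
    (1,11)@(3, 23): e=[-4,32,4] → ·
  covered (6 px):
    · · · · · ·
    · · · · · ·
    · · · · · ·
    · · · · · ·
    · · · · · ·
    · · · · · ·
    · · · · · ·
    · · · # · ·
    · · # · · ·
    · # # · · ·
    # # · · · ·
    · · · · · ·
T1:
  2·area = 8  (B↔C swapped to make it positive)
  edge (10, 20)→(10, 12): d=(0,-8) top-left  bias=+0
  edge (10, 12)→(11, 11): d=(1,-1) top-left  bias=+0
  edge (11, 11)→(10, 20): d=(-1,9) right/bottom  bias=-1
    (5,5)@(11, 11): e=[8,0,0] → ·  [on edge]
    (4,6)@(9, 13): e=[-8,0,16] → ·  [on edge]
    (3,7)@(7, 15): e=[-24,0,32] → ·  [on edge]
    (2,8)@(5, 17): e=[-40,0,48] → ·  [on edge]
    (1,9)@(3, 19): e=[-56,0,64] → ·  [on edge]
    (0,10)@(1, 21): e=[-72,0,80] → ·  [on edge]
  covered (0 px):
    · · · · · ·
    · · · · · ·
    · · · · · ·
    · · · · · ·
    · · · · · ·
    · · · · · ·
    · · · · · ·
    · · · · · ·
    · · · · · ·
    · · · · · ·
    · · · · · ·
    · · · · · ·
T2:
  2·area = 40
  edge (4, 2)→(6, 8): d=(2,6) right/bottom  bias=-1
  edge (6, 8)→(0, 10): d=(-6,2) right/bottom  bias=-1
  edge (0, 10)→(4, 2): d=(4,-8) top-left  bias=+0
    (1,2)@(3, 5): e=[12,24,4] → #
    (2,2)@(5, 5): e=[0,20,20] → ·  [on edge]
    (1,3)@(3, 7): e=[16,12,12] → #
    (2,3)@(5, 7): e=[4,8,28] → #
    (3,3)@(7, 7): e=[-8,4,44] → ·
    (4,3)@(9, 7): e=[-20,0,60] → ·  [on edge]
    (0,4)@(1, 9): e=[32,4,4] → #
    (1,4)@(3, 9): e=[20,0,20] → ·  [on edge]
    (2,4)@(5, 9): e=[8,-4,36] → ·
    (0,5)@(1, 11): e=[36,-8,12] → ·
    (3,5)@(7, 11): e=[0,-20,60] → ·  [on edge]
    (4,8)@(9, 17): e=[0,-60,100] → ·  [on edge]
    (5,11)@(11, 23): e=[0,-100,140] → ·  [on edge]
  covered (4 px):
    · · · · · ·
    · · · · · ·
    · # · · · ·
    · # # · · ·
    # · · · · ·
    · · · · · ·
    · · · · · ·
    · · · · · ·
    · · · · · ·
    · · · · · ·
    · · · · · ·
    · · · · · ·

Result: [[1,2],[1,3],[2,3],[0,4]]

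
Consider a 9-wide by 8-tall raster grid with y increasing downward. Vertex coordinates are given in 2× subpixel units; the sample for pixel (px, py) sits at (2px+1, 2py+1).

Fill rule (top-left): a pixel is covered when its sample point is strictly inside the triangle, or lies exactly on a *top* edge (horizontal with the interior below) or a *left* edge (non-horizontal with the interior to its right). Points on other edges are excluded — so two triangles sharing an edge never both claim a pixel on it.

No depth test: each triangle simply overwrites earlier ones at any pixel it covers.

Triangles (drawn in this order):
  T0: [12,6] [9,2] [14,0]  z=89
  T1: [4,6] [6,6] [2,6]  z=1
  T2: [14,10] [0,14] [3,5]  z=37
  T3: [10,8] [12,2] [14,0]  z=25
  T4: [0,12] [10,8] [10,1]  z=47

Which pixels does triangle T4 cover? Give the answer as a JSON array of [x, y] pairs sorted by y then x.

T0:
  2·area = 26
  edge (12, 6)→(9, 2): d=(-3,-4) top-left  bias=+0
  edge (9, 2)→(14, 0): d=(5,-2) top-left  bias=+0
  edge (14, 0)→(12, 6): d=(-2,6) right/bottom  bias=-1
    (6,0)@(13, 1): e=[19,3,4] → █
    (7,0)@(15, 1): e=[27,7,-8] → ·
    (5,1)@(11, 3): e=[5,9,12] → █
    (6,1)@(13, 3): e=[13,13,0] → ·  [on edge]
    (5,2)@(11, 5): e=[-1,19,8] → ·
    (5,4)@(11, 9): e=[-13,39,0] → ·  [on edge]
    (4,7)@(9, 15): e=[-39,65,0] → ·  [on edge]
  covered (2 px):
    · · · · · · █ · ·
    · · · · · █ · · ·
    · · · · · · · · ·
    · · · · · · · · ·
    · · · · · · · · ·
    · · · · · · · · ·
    · · · · · · · · ·
    · · · · · · · · ·
T1:
  degenerate (2·area = 0) — covers nothing
T2:
  2·area = 114
  edge (14, 10)→(0, 14): d=(-14,4) right/bottom  bias=-1
  edge (0, 14)→(3, 5): d=(3,-9) top-left  bias=+0
  edge (3, 5)→(14, 10): d=(11,5) right/bottom  bias=-1
    (1,2)@(3, 5): e=[114,0,0] → ·  [on edge]
    (1,3)@(3, 7): e=[86,6,22] → █
    (2,3)@(5, 7): e=[78,24,12] → █
    (3,3)@(7, 7): e=[70,42,2] → █
    (4,3)@(9, 7): e=[62,60,-8] → ·
    (1,4)@(3, 9): e=[58,12,44] → █
    (4,4)@(9, 9): e=[34,66,14] → █
    (5,4)@(11, 9): e=[26,84,4] → █
    (6,4)@(13, 9): e=[18,102,-6] → ·
    (0,5)@(1, 11): e=[38,0,76] → █  [on edge]
    (5,5)@(11, 11): e=[-2,90,26] → ·
    (0,6)@(1, 13): e=[10,6,98] → █
  covered (15 px):
    · · · · · · · · ·
    · · · · · · · · ·
    · · · · · · · · ·
    · █ █ █ · · · · ·
    · █ █ █ █ █ · · ·
    █ █ █ █ █ · · · ·
    █ █ · · · · · · ·
    · · · · · · · · ·
T3:
  2·area = 8
  edge (10, 8)→(12, 2): d=(2,-6) top-left  bias=+0
  edge (12, 2)→(14, 0): d=(2,-2) top-left  bias=+0
  edge (14, 0)→(10, 8): d=(-4,8) right/bottom  bias=-1
    (6,0)@(13, 1): e=[4,0,4] → █  [on edge]
    (7,0)@(15, 1): e=[16,4,-12] → ·
    (5,1)@(11, 3): e=[-4,0,12] → ·  [on edge]
    (6,1)@(13, 3): e=[8,4,-4] → ·
    (4,2)@(9, 5): e=[-12,0,20] → ·  [on edge]
    (5,2)@(11, 5): e=[0,4,4] → █  [on edge]
    (6,2)@(13, 5): e=[12,8,-12] → ·
    (3,3)@(7, 7): e=[-20,0,28] → ·  [on edge]
    (5,3)@(11, 7): e=[4,8,-4] → ·
    (2,4)@(5, 9): e=[-28,0,36] → ·  [on edge]
    (1,5)@(3, 11): e=[-36,0,44] → ·  [on edge]
    (4,5)@(9, 11): e=[0,12,-4] → ·  [on edge]
    (0,6)@(1, 13): e=[-44,0,52] → ·  [on edge]
  covered (2 px):
    · · · · · · █ · ·
    · · · · · · · · ·
    · · · · · █ · · ·
    · · · · · · · · ·
    · · · · · · · · ·
    · · · · · · · · ·
    · · · · · · · · ·
    · · · · · · · · ·
T4:
  2·area = 70  (B↔C swapped to make it positive)
  edge (0, 12)→(10, 1): d=(10,-11) top-left  bias=+0
  edge (10, 1)→(10, 8): d=(0,7) right/bottom  bias=-1
  edge (10, 8)→(0, 12): d=(-10,4) right/bottom  bias=-1
    (4,1)@(9, 3): e=[9,7,54] → █
    (5,1)@(11, 3): e=[31,-7,46] → ·
    (3,2)@(7, 5): e=[7,21,42] → █
    (5,2)@(11, 5): e=[51,-7,26] → ·
    (2,3)@(5, 7): e=[5,35,30] → █
    (5,3)@(11, 7): e=[71,-7,6] → ·
    (1,4)@(3, 9): e=[3,49,18] → █
    (4,4)@(9, 9): e=[69,7,-6] → ·
    (0,5)@(1, 11): e=[1,63,6] → █
    (1,5)@(3, 11): e=[23,49,-2] → ·
    (2,5)@(5, 11): e=[45,35,-10] → ·
    (3,5)@(7, 11): e=[67,21,-18] → ·
  covered (10 px):
    · · · · · · · · ·
    · · · · █ · · · ·
    · · · █ █ · · · ·
    · · █ █ █ · · · ·
    · █ █ █ · · · · ·
    █ · · · · · · · ·
    · · · · · · · · ·
    · · · · · · · · ·

Answer: [[4,1],[3,2],[4,2],[2,3],[3,3],[4,3],[1,4],[2,4],[3,4],[0,5]]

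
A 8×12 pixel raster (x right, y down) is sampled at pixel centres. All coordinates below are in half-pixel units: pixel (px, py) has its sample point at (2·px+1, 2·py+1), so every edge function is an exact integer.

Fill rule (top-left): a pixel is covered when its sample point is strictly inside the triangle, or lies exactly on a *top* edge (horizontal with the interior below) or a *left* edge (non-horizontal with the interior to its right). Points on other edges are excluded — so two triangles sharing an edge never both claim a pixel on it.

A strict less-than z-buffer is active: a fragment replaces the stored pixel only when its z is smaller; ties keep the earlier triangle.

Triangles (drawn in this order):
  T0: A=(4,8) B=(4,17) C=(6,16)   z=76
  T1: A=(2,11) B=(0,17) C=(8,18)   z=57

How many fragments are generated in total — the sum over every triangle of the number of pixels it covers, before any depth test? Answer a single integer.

T0:
  2·area = 18  (B↔C swapped to make it positive)
  edge (4, 8)→(6, 16): d=(2,8) right/bottom  bias=-1
  edge (6, 16)→(4, 17): d=(-2,1) right/bottom  bias=-1
  edge (4, 17)→(4, 8): d=(0,-9) top-left  bias=+0
    (2,6)@(5, 13): e=[2,7,9] → X
    (3,6)@(7, 13): e=[-14,5,27] → .
    (2,7)@(5, 15): e=[6,3,9] → X
    (3,7)@(7, 15): e=[-10,1,27] → .
    (2,8)@(5, 17): e=[10,-1,9] → .
  covered (2 px):
    . . . . . . . .
    . . . . . . . .
    . . . . . . . .
    . . . . . . . .
    . . . . . . . .
    . . . . . . . .
    . . X . . . . .
    . . X . . . . .
    . . . . . . . .
    . . . . . . . .
    . . . . . . . .
    . . . . . . . .
T1:
  2·area = 50  (B↔C swapped to make it positive)
  edge (2, 11)→(8, 18): d=(6,7) right/bottom  bias=-1
  edge (8, 18)→(0, 17): d=(-8,-1) top-left  bias=+0
  edge (0, 17)→(2, 11): d=(2,-6) top-left  bias=+0
    (1,6)@(3, 13): e=[5,35,10] → X
    (2,6)@(5, 13): e=[-9,37,22] → .
    (0,7)@(1, 15): e=[31,17,2] → X
    (2,7)@(5, 15): e=[3,21,26] → X
    (3,7)@(7, 15): e=[-11,23,38] → .
    (0,8)@(1, 17): e=[43,1,6] → X
    (3,8)@(7, 17): e=[1,7,42] → X
    (4,8)@(9, 17): e=[-13,9,54] → .
    (0,9)@(1, 19): e=[55,-15,10] → .
    (1,9)@(3, 19): e=[41,-13,22] → .
    (2,9)@(5, 19): e=[27,-11,34] → .
    (3,9)@(7, 19): e=[13,-9,46] → .
  covered (8 px):
    . . . . . . . .
    . . . . . . . .
    . . . . . . . .
    . . . . . . . .
    . . . . . . . .
    . . . . . . . .
    . X . . . . . .
    X X X . . . . .
    X X X X . . . .
    . . . . . . . .
    . . . . . . . .
    . . . . . . . .

Result: 10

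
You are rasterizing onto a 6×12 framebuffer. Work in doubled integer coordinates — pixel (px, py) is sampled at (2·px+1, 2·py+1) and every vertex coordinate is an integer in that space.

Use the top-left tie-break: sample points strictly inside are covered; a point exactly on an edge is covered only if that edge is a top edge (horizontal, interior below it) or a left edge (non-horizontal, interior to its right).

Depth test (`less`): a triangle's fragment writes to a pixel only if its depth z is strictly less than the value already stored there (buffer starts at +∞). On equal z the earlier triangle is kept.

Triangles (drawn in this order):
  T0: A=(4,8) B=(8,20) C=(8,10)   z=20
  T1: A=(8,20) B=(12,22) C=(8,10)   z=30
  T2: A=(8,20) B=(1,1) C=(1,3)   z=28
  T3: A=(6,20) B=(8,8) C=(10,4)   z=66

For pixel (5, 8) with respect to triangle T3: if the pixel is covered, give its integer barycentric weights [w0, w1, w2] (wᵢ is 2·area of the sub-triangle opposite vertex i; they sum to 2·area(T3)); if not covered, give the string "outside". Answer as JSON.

T0:
  2·area = 40  (B↔C swapped to make it positive)
  edge (4, 8)→(8, 10): d=(4,2) right/bottom  bias=-1
  edge (8, 10)→(8, 20): d=(0,10) right/bottom  bias=-1
  edge (8, 20)→(4, 8): d=(-4,-12) top-left  bias=+0
    (1,2)@(3, 5): e=[-10,50,0] → ·  [on edge]
    (2,4)@(5, 9): e=[2,30,8] → █
    (3,4)@(7, 9): e=[-2,10,32] → ·
    (2,5)@(5, 11): e=[10,30,0] → █  [on edge]
    (3,5)@(7, 11): e=[6,10,24] → █
    (4,5)@(9, 11): e=[2,-10,48] → ·
    (2,6)@(5, 13): e=[18,30,-8] → ·
    (3,6)@(7, 13): e=[14,10,16] → █
    (4,6)@(9, 13): e=[10,-10,40] → ·
    (3,7)@(7, 15): e=[22,10,8] → █
    (4,7)@(9, 15): e=[18,-10,32] → ·
    (3,8)@(7, 17): e=[30,10,0] → █  [on edge]
    (4,11)@(9, 23): e=[50,-10,0] → ·  [on edge]
  covered (6 px):
    · · · · · ·
    · · · · · ·
    · · · · · ·
    · · · · · ·
    · · █ · · ·
    · · █ █ · ·
    · · · █ · ·
    · · · █ · ·
    · · · █ · ·
    · · · · · ·
    · · · · · ·
    · · · · · ·
T1:
  2·area = 40  (B↔C swapped to make it positive)
  edge (8, 20)→(8, 10): d=(0,-10) top-left  bias=+0
  edge (8, 10)→(12, 22): d=(4,12) right/bottom  bias=-1
  edge (12, 22)→(8, 20): d=(-4,-2) top-left  bias=+0
    (2,0)@(5, 1): e=[-30,0,70] → ·  [on edge]
    (3,3)@(7, 7): e=[-10,0,50] → ·  [on edge]
    (4,6)@(9, 13): e=[10,0,30] → ·  [on edge]
    (4,7)@(9, 15): e=[10,8,22] → █
    (5,7)@(11, 15): e=[30,-16,26] → ·
    (4,8)@(9, 17): e=[10,16,14] → █
    (5,8)@(11, 17): e=[30,-8,18] → ·
    (4,9)@(9, 19): e=[10,24,6] → █
    (5,9)@(11, 19): e=[30,0,10] → ·  [on edge]
    (4,10)@(9, 21): e=[10,32,-2] → ·
    (5,10)@(11, 21): e=[30,8,2] → █
    (5,11)@(11, 23): e=[30,16,-6] → ·
  covered (4 px):
    · · · · · ·
    · · · · · ·
    · · · · · ·
    · · · · · ·
    · · · · · ·
    · · · · · ·
    · · · · · ·
    · · · · █ ·
    · · · · █ ·
    · · · · █ ·
    · · · · · █
    · · · · · ·
T2:
  2·area = 14  (B↔C swapped to make it positive)
  edge (8, 20)→(1, 3): d=(-7,-17) top-left  bias=+0
  edge (1, 3)→(1, 1): d=(0,-2) top-left  bias=+0
  edge (1, 1)→(8, 20): d=(7,19) right/bottom  bias=-1
    (0,0)@(1, 1): e=[14,0,0] → ·  [on edge]
    (0,1)@(1, 3): e=[0,0,14] → █  [on edge]
    (1,1)@(3, 3): e=[34,4,-24] → ·
    (0,2)@(1, 5): e=[-14,0,28] → ·  [on edge]
    (0,3)@(1, 7): e=[-28,0,42] → ·  [on edge]
    (1,3)@(3, 7): e=[6,4,4] → █
    (2,3)@(5, 7): e=[40,8,-34] → ·
    (0,4)@(1, 9): e=[-42,0,56] → ·  [on edge]
    (1,4)@(3, 9): e=[-8,4,18] → ·
    (0,5)@(1, 11): e=[-56,0,70] → ·  [on edge]
    (0,6)@(1, 13): e=[-70,0,84] → ·  [on edge]
    (0,7)@(1, 15): e=[-84,0,98] → ·  [on edge]
    (0,8)@(1, 17): e=[-98,0,112] → ·  [on edge]
    (0,9)@(1, 19): e=[-112,0,126] → ·  [on edge]
    (0,10)@(1, 21): e=[-126,0,140] → ·  [on edge]
    (0,11)@(1, 23): e=[-140,0,154] → ·  [on edge]
  covered (2 px):
    · · · · · ·
    █ · · · · ·
    · · · · · ·
    · █ · · · ·
    · · · · · ·
    · · · · · ·
    · · · · · ·
    · · · · · ·
    · · · · · ·
    · · · · · ·
    · · · · · ·
    · · · · · ·
T3:
  2·area = 16
  edge (6, 20)→(8, 8): d=(2,-12) top-left  bias=+0
  edge (8, 8)→(10, 4): d=(2,-4) top-left  bias=+0
  edge (10, 4)→(6, 20): d=(-4,16) right/bottom  bias=-1
    (4,3)@(9, 7): e=[10,2,4] → █
    (5,3)@(11, 7): e=[34,10,-28] → ·
    (4,4)@(9, 9): e=[14,6,-4] → ·
    (3,7)@(7, 15): e=[2,10,4] → █
    (4,7)@(9, 15): e=[26,18,-28] → ·
    (3,8)@(7, 17): e=[6,14,-4] → ·
  covered (2 px):
    · · · · · ·
    · · · · · ·
    · · · · · ·
    · · · · █ ·
    · · · · · ·
    · · · · · ·
    · · · · · ·
    · · · █ · ·
    · · · · · ·
    · · · · · ·
    · · · · · ·
    · · · · · ·

Result: "outside"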